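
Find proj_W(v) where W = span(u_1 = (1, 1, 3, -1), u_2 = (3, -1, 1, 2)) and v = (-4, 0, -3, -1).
proj_W(v) = (-211/57, 13/57, -185/57, -23/19)

Set up U = [u_1 | ... | u_2] ∈ R^(4×2). The projector onto W = col(U) is P = U (U^T U)^(-1) U^T.
Compute U^T U =
  [12, 3]
  [3, 15],
and U^T v = (-12, -17).
Solve U^T U · c = U^T v for the coefficients: c = (-43/57, -56/57). The projection is proj_W(v) = U c.
Check: (v - proj_W(v)) · u_1 = 0  (should be 0).
Check: (v - proj_W(v)) · u_2 = 0  (should be 0).
Result: proj_W(v) = (-211/57, 13/57, -185/57, -23/19).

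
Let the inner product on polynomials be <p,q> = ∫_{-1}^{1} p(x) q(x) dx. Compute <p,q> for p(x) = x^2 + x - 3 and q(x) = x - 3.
<p,q> = 50/3

Expand the product: p(x)·q(x) = x^3 - 2*x^2 - 6*x + 9.
∫_{-1}^{1} of each monomial x^k gives [2/(k+1) if k even, 0 if k odd]. Integrating term-by-term (or equivalently evaluating the antiderivative F(x) = x^4/4 - 2*x^3/3 - 3*x^2 + 9*x at the endpoints):
  F(1) − F(−1) = 67/12 − (-133/12) = 50/3.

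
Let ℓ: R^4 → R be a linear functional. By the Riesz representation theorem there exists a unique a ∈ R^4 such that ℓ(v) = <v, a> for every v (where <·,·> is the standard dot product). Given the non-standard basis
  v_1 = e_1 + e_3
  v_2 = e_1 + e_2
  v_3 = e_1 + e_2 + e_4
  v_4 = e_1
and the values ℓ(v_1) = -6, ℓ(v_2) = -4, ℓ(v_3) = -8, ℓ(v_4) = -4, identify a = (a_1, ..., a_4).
a = (-4, 0, -2, -4)

Write a = (a_1, ..., a_4) in the standard basis. For each basis vector v_i, ℓ(v_i) = <v_i, a> is a linear equation in the a_j's. Collect the n equations into a matrix system V a = ℓ, where row i of V is v_i (expressed in the standard basis). Since V is invertible (lower-triangular with 1s on the diagonal, up to permutation), solve by back-substitution:
  V =
[[1, 0, 1, 0],
 [1, 1, 0, 0],
 [1, 1, 0, 1],
 [1, 0, 0, 0]]
  V a = (-6, -4, -8, -4)
Solving gives a = (-4, 0, -2, -4).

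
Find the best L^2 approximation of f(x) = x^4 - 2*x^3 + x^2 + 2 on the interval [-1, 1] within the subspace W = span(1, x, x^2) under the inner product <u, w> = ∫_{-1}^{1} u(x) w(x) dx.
g(x) = 13*x^2/7 - 6*x/5 + 67/35

The best approximation g ∈ W is the orthogonal projection of f onto W. Writing g = a_0 + a_1 x + a_2 x^2, the coefficients solve the normal equations G · a = b where
  G_{ij} = <φ_i, φ_j> and b_i = <f, φ_i>, with φ_0 = 1, φ_1 = x, φ_2 = x^2.
G =
  [2, 0, 2/3]
  [0, 2/3, 0]
  [2/3, 0, 2/5],
b = (76/15, -4/5, 212/105).
Solving gives a_0 = 67/35, a_1 = -6/5, a_2 = 13/7, so
  g(x) = 13*x^2/7 - 6*x/5 + 67/35.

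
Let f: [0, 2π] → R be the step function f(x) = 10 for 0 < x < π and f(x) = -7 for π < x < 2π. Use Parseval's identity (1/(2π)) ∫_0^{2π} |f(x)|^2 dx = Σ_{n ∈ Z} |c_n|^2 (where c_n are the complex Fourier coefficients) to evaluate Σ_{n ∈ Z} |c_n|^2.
Σ |c_n|^2 = 149/2

Parseval equates the L^2 energy of f (normalised by 1/(2π)) with the ℓ^2 sum of its Fourier coefficients: (1/(2π)) ∫_0^{2π} |f|^2 = Σ |c_n|^2.
Compute the left side: (1/(2π)) [∫_0^π 10^2 dx + ∫_π^{2π} (-7)^2 dx] = (1/(2π)) · (100π + 49π) = (100 + 49)/2 = 149/2.
So Σ_{n ∈ Z} |c_n|^2 = 149/2.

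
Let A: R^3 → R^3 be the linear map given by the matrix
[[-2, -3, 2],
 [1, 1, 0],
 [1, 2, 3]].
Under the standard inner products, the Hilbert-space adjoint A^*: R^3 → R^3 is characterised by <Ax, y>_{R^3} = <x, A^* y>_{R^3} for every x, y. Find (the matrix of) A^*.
A^* = A^T =
[[-2, 1, 1],
 [-3, 1, 2],
 [2, 0, 3]]

For real matrices with standard dot products, the defining identity <Ax, y> = <x, A^* y> gives (Ax)^T y = x^T (A^*) y, i.e. x^T A^T y = x^T (A^*) y. Since this holds for all x, y, we must have A^* = A^T. Therefore
A^* =
[[-2, 1, 1],
 [-3, 1, 2],
 [2, 0, 3]].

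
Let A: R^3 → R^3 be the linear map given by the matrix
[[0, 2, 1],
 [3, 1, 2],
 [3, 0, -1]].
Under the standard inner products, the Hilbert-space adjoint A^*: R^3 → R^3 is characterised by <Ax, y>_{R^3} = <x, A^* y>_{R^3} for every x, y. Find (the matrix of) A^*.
A^* = A^T =
[[0, 3, 3],
 [2, 1, 0],
 [1, 2, -1]]

For real matrices with standard dot products, the defining identity <Ax, y> = <x, A^* y> gives (Ax)^T y = x^T (A^*) y, i.e. x^T A^T y = x^T (A^*) y. Since this holds for all x, y, we must have A^* = A^T. Therefore
A^* =
[[0, 3, 3],
 [2, 1, 0],
 [1, 2, -1]].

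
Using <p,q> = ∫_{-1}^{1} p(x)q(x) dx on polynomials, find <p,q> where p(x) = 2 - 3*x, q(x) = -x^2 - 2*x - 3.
<p,q> = -28/3

Expand the product: p(x)·q(x) = 3*x^3 + 4*x^2 + 5*x - 6.
∫_{-1}^{1} of each monomial x^k gives [2/(k+1) if k even, 0 if k odd]. Integrating term-by-term (or equivalently evaluating the antiderivative F(x) = 3*x^4/4 + 4*x^3/3 + 5*x^2/2 - 6*x at the endpoints):
  F(1) − F(−1) = -17/12 − (95/12) = -28/3.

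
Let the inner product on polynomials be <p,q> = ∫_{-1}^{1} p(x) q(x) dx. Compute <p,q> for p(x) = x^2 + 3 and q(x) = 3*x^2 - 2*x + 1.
<p,q> = 208/15

Expand the product: p(x)·q(x) = 3*x^4 - 2*x^3 + 10*x^2 - 6*x + 3.
∫_{-1}^{1} of each monomial x^k gives [2/(k+1) if k even, 0 if k odd]. Integrating term-by-term (or equivalently evaluating the antiderivative F(x) = 3*x^5/5 - x^4/2 + 10*x^3/3 - 3*x^2 + 3*x at the endpoints):
  F(1) − F(−1) = 103/30 − (-313/30) = 208/15.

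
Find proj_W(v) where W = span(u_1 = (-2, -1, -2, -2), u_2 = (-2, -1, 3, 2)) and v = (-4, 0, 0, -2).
proj_W(v) = (-696/209, -348/209, -136/209, -248/209)

Set up U = [u_1 | ... | u_2] ∈ R^(4×2). The projector onto W = col(U) is P = U (U^T U)^(-1) U^T.
Compute U^T U =
  [13, -5]
  [-5, 18],
and U^T v = (12, 4).
Solve U^T U · c = U^T v for the coefficients: c = (236/209, 112/209). The projection is proj_W(v) = U c.
Check: (v - proj_W(v)) · u_1 = 0  (should be 0).
Check: (v - proj_W(v)) · u_2 = 0  (should be 0).
Result: proj_W(v) = (-696/209, -348/209, -136/209, -248/209).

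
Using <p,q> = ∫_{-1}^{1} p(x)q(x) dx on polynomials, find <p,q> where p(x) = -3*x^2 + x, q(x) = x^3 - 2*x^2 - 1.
<p,q> = 24/5

Expand the product: p(x)·q(x) = -3*x^5 + 7*x^4 - 2*x^3 + 3*x^2 - x.
∫_{-1}^{1} of each monomial x^k gives [2/(k+1) if k even, 0 if k odd]. Integrating term-by-term (or equivalently evaluating the antiderivative F(x) = -x^6/2 + 7*x^5/5 - x^4/2 + x^3 - x^2/2 at the endpoints):
  F(1) − F(−1) = 9/10 − (-39/10) = 24/5.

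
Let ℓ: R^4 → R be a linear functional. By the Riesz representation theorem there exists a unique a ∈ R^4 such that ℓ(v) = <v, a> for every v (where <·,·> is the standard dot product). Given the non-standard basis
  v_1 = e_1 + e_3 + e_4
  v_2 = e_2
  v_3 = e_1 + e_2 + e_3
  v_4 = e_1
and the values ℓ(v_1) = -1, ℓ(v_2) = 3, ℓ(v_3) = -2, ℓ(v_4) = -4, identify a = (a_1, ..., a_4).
a = (-4, 3, -1, 4)

Write a = (a_1, ..., a_4) in the standard basis. For each basis vector v_i, ℓ(v_i) = <v_i, a> is a linear equation in the a_j's. Collect the n equations into a matrix system V a = ℓ, where row i of V is v_i (expressed in the standard basis). Since V is invertible (lower-triangular with 1s on the diagonal, up to permutation), solve by back-substitution:
  V =
[[1, 0, 1, 1],
 [0, 1, 0, 0],
 [1, 1, 1, 0],
 [1, 0, 0, 0]]
  V a = (-1, 3, -2, -4)
Solving gives a = (-4, 3, -1, 4).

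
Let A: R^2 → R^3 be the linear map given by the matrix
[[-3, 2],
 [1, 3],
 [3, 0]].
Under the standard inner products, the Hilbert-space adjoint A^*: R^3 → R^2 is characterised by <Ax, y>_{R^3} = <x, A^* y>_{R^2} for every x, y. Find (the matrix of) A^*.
A^* = A^T =
[[-3, 1, 3],
 [2, 3, 0]]

For real matrices with standard dot products, the defining identity <Ax, y> = <x, A^* y> gives (Ax)^T y = x^T (A^*) y, i.e. x^T A^T y = x^T (A^*) y. Since this holds for all x, y, we must have A^* = A^T. Therefore
A^* =
[[-3, 1, 3],
 [2, 3, 0]].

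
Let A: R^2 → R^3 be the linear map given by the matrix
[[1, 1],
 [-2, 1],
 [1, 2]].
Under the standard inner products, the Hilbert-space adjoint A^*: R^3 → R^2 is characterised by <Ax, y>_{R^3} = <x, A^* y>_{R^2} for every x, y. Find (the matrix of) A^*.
A^* = A^T =
[[1, -2, 1],
 [1, 1, 2]]

For real matrices with standard dot products, the defining identity <Ax, y> = <x, A^* y> gives (Ax)^T y = x^T (A^*) y, i.e. x^T A^T y = x^T (A^*) y. Since this holds for all x, y, we must have A^* = A^T. Therefore
A^* =
[[1, -2, 1],
 [1, 1, 2]].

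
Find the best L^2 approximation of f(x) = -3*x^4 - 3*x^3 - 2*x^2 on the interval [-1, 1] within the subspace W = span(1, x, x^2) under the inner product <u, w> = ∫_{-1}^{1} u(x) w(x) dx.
g(x) = -32*x^2/7 - 9*x/5 + 9/35

The best approximation g ∈ W is the orthogonal projection of f onto W. Writing g = a_0 + a_1 x + a_2 x^2, the coefficients solve the normal equations G · a = b where
  G_{ij} = <φ_i, φ_j> and b_i = <f, φ_i>, with φ_0 = 1, φ_1 = x, φ_2 = x^2.
G =
  [2, 0, 2/3]
  [0, 2/3, 0]
  [2/3, 0, 2/5],
b = (-38/15, -6/5, -58/35).
Solving gives a_0 = 9/35, a_1 = -9/5, a_2 = -32/7, so
  g(x) = -32*x^2/7 - 9*x/5 + 9/35.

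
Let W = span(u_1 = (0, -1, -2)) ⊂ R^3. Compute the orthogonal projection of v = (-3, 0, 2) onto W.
proj_W(v) = (0, 4/5, 8/5)

Set up U = [u_1 | ... | u_1] ∈ R^(3×1). The projector onto W = col(U) is P = U (U^T U)^(-1) U^T.
Compute U^T U =
  [5],
and U^T v = (-4).
Solve U^T U · c = U^T v for the coefficients: c = (-4/5). The projection is proj_W(v) = U c.
Check: (v - proj_W(v)) · u_1 = 0  (should be 0).
Result: proj_W(v) = (0, 4/5, 8/5).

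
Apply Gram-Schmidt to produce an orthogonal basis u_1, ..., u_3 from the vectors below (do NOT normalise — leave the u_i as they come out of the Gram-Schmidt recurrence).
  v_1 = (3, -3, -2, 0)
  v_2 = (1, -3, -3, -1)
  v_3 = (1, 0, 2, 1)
Orthogonal basis:
  u_1 = (3, -3, -2, 0)
  u_2 = (-16/11, -6/11, -15/11, -1)
  u_3 = (-17/58, -39/58, 33/58, 1/58)

Apply the Gram-Schmidt recurrence
  u_1 = v_1
  u_i = v_i − Σ_{j<i} ((v_i · u_j) / (u_j · u_j)) · u_j.

Step by step this gives:
  u_1 = (3, -3, -2, 0)
  u_2 = (-16/11, -6/11, -15/11, -1)
  u_3 = (-17/58, -39/58, 33/58, 1/58)

Orthogonality check:
  u_2 · u_1 = 0 (should be 0)
  u_3 · u_1 = 0 (should be 0)
  u_3 · u_2 = 0 (should be 0)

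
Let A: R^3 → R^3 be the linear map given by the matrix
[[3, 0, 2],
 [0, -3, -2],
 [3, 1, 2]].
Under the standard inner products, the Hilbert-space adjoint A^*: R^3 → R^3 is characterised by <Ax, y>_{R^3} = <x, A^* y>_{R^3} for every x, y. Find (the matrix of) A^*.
A^* = A^T =
[[3, 0, 3],
 [0, -3, 1],
 [2, -2, 2]]

For real matrices with standard dot products, the defining identity <Ax, y> = <x, A^* y> gives (Ax)^T y = x^T (A^*) y, i.e. x^T A^T y = x^T (A^*) y. Since this holds for all x, y, we must have A^* = A^T. Therefore
A^* =
[[3, 0, 3],
 [0, -3, 1],
 [2, -2, 2]].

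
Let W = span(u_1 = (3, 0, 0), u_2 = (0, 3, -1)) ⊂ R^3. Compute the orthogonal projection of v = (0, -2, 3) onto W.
proj_W(v) = (0, -27/10, 9/10)

Set up U = [u_1 | ... | u_2] ∈ R^(3×2). The projector onto W = col(U) is P = U (U^T U)^(-1) U^T.
Compute U^T U =
  [9, 0]
  [0, 10],
and U^T v = (0, -9).
Solve U^T U · c = U^T v for the coefficients: c = (0, -9/10). The projection is proj_W(v) = U c.
Check: (v - proj_W(v)) · u_1 = 0  (should be 0).
Check: (v - proj_W(v)) · u_2 = 0  (should be 0).
Result: proj_W(v) = (0, -27/10, 9/10).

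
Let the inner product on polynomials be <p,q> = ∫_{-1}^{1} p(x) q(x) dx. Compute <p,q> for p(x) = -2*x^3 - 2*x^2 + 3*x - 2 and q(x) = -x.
<p,q> = -6/5

Expand the product: p(x)·q(x) = 2*x^4 + 2*x^3 - 3*x^2 + 2*x.
∫_{-1}^{1} of each monomial x^k gives [2/(k+1) if k even, 0 if k odd]. Integrating term-by-term (or equivalently evaluating the antiderivative F(x) = 2*x^5/5 + x^4/2 - x^3 + x^2 at the endpoints):
  F(1) − F(−1) = 9/10 − (21/10) = -6/5.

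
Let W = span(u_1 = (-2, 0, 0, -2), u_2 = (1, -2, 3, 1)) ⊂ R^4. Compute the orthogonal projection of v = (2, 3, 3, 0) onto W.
proj_W(v) = (1, -6/13, 9/13, 1)

Set up U = [u_1 | ... | u_2] ∈ R^(4×2). The projector onto W = col(U) is P = U (U^T U)^(-1) U^T.
Compute U^T U =
  [8, -4]
  [-4, 15],
and U^T v = (-4, 5).
Solve U^T U · c = U^T v for the coefficients: c = (-5/13, 3/13). The projection is proj_W(v) = U c.
Check: (v - proj_W(v)) · u_1 = 0  (should be 0).
Check: (v - proj_W(v)) · u_2 = 0  (should be 0).
Result: proj_W(v) = (1, -6/13, 9/13, 1).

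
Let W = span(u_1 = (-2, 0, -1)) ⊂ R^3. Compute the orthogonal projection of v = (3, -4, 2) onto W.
proj_W(v) = (16/5, 0, 8/5)

Set up U = [u_1 | ... | u_1] ∈ R^(3×1). The projector onto W = col(U) is P = U (U^T U)^(-1) U^T.
Compute U^T U =
  [5],
and U^T v = (-8).
Solve U^T U · c = U^T v for the coefficients: c = (-8/5). The projection is proj_W(v) = U c.
Check: (v - proj_W(v)) · u_1 = 0  (should be 0).
Result: proj_W(v) = (16/5, 0, 8/5).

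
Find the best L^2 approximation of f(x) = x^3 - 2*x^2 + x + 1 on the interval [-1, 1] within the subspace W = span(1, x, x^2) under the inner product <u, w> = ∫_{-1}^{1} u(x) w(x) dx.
g(x) = -2*x^2 + 8*x/5 + 1

The best approximation g ∈ W is the orthogonal projection of f onto W. Writing g = a_0 + a_1 x + a_2 x^2, the coefficients solve the normal equations G · a = b where
  G_{ij} = <φ_i, φ_j> and b_i = <f, φ_i>, with φ_0 = 1, φ_1 = x, φ_2 = x^2.
G =
  [2, 0, 2/3]
  [0, 2/3, 0]
  [2/3, 0, 2/5],
b = (2/3, 16/15, -2/15).
Solving gives a_0 = 1, a_1 = 8/5, a_2 = -2, so
  g(x) = -2*x^2 + 8*x/5 + 1.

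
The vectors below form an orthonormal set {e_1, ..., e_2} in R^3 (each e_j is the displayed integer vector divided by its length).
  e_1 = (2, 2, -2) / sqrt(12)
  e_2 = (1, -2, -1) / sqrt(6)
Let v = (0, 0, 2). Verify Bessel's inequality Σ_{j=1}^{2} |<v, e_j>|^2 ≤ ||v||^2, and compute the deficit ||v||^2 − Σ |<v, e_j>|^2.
Σ |<v, e_j>|^2 = 2; ||v||^2 = 4; deficit = 2

Write each e_j = u_j / sqrt(<u_j, u_j>) where u_j is the displayed integer vector. Then <v, e_j> = <v, u_j> / sqrt(<u_j, u_j>), so |<v, e_j>|^2 = <v, u_j>^2 / <u_j, u_j>.
Coefficients: <v, e_1> = -4/sqrt(12), <v, e_2> = -2/sqrt(6).
Square and sum: Σ |<v, e_j>|^2 = 2.
Compute ||v||^2 = v·v = 4.
Deficit = 4 − 2 = 2 ≥ 0, confirming Bessel's inequality. (The deficit equals ||v − Σ <v,e_j> e_j||^2, the squared distance from v to span{e_j}.)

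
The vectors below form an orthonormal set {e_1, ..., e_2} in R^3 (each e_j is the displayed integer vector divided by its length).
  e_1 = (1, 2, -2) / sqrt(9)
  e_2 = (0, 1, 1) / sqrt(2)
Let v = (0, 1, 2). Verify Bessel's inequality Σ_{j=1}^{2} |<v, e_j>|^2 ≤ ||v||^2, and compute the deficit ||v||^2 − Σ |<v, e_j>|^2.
Σ |<v, e_j>|^2 = 89/18; ||v||^2 = 5; deficit = 1/18

Write each e_j = u_j / sqrt(<u_j, u_j>) where u_j is the displayed integer vector. Then <v, e_j> = <v, u_j> / sqrt(<u_j, u_j>), so |<v, e_j>|^2 = <v, u_j>^2 / <u_j, u_j>.
Coefficients: <v, e_1> = -2/sqrt(9), <v, e_2> = 3/sqrt(2).
Square and sum: Σ |<v, e_j>|^2 = 89/18.
Compute ||v||^2 = v·v = 5.
Deficit = 5 − 89/18 = 1/18 ≥ 0, confirming Bessel's inequality. (The deficit equals ||v − Σ <v,e_j> e_j||^2, the squared distance from v to span{e_j}.)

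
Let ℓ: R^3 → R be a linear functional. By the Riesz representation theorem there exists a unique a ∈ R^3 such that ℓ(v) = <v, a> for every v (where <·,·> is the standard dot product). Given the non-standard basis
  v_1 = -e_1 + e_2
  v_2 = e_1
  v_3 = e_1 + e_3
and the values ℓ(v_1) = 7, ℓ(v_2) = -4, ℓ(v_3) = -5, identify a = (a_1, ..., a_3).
a = (-4, 3, -1)

Write a = (a_1, ..., a_3) in the standard basis. For each basis vector v_i, ℓ(v_i) = <v_i, a> is a linear equation in the a_j's. Collect the n equations into a matrix system V a = ℓ, where row i of V is v_i (expressed in the standard basis). Since V is invertible (lower-triangular with 1s on the diagonal, up to permutation), solve by back-substitution:
  V =
[[-1, 1, 0],
 [1, 0, 0],
 [1, 0, 1]]
  V a = (7, -4, -5)
Solving gives a = (-4, 3, -1).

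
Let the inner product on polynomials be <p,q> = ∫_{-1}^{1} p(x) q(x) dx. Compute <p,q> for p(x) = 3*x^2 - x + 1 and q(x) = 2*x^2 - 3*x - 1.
<p,q> = 26/15

Expand the product: p(x)·q(x) = 6*x^4 - 11*x^3 + 2*x^2 - 2*x - 1.
∫_{-1}^{1} of each monomial x^k gives [2/(k+1) if k even, 0 if k odd]. Integrating term-by-term (or equivalently evaluating the antiderivative F(x) = 6*x^5/5 - 11*x^4/4 + 2*x^3/3 - x^2 - x at the endpoints):
  F(1) − F(−1) = -173/60 − (-277/60) = 26/15.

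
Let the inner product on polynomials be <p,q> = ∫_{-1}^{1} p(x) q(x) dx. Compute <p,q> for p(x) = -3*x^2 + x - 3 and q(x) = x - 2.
<p,q> = 50/3

Expand the product: p(x)·q(x) = -3*x^3 + 7*x^2 - 5*x + 6.
∫_{-1}^{1} of each monomial x^k gives [2/(k+1) if k even, 0 if k odd]. Integrating term-by-term (or equivalently evaluating the antiderivative F(x) = -3*x^4/4 + 7*x^3/3 - 5*x^2/2 + 6*x at the endpoints):
  F(1) − F(−1) = 61/12 − (-139/12) = 50/3.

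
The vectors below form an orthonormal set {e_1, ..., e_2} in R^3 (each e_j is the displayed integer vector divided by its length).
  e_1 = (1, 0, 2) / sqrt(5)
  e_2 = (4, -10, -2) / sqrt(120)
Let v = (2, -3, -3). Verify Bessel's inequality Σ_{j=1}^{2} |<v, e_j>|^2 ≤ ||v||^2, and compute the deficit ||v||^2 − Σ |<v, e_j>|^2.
Σ |<v, e_j>|^2 = 58/3; ||v||^2 = 22; deficit = 8/3

Write each e_j = u_j / sqrt(<u_j, u_j>) where u_j is the displayed integer vector. Then <v, e_j> = <v, u_j> / sqrt(<u_j, u_j>), so |<v, e_j>|^2 = <v, u_j>^2 / <u_j, u_j>.
Coefficients: <v, e_1> = -4/sqrt(5), <v, e_2> = 44/sqrt(120).
Square and sum: Σ |<v, e_j>|^2 = 58/3.
Compute ||v||^2 = v·v = 22.
Deficit = 22 − 58/3 = 8/3 ≥ 0, confirming Bessel's inequality. (The deficit equals ||v − Σ <v,e_j> e_j||^2, the squared distance from v to span{e_j}.)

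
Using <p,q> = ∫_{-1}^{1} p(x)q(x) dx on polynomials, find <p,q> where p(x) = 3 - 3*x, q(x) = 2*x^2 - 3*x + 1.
<p,q> = 16

Expand the product: p(x)·q(x) = -6*x^3 + 15*x^2 - 12*x + 3.
∫_{-1}^{1} of each monomial x^k gives [2/(k+1) if k even, 0 if k odd]. Integrating term-by-term (or equivalently evaluating the antiderivative F(x) = -3*x^4/2 + 5*x^3 - 6*x^2 + 3*x at the endpoints):
  F(1) − F(−1) = 1/2 − (-31/2) = 16.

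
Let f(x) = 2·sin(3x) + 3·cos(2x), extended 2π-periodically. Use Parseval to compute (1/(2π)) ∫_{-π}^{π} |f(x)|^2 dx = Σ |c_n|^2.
Σ |c_n|^2 = 13/2

Expand |f|^2 and use orthogonality of {sin(nx), cos(mx)} on [-π, π]:
  ∫_{-π}^{π} sin(nx)^2 dx = π, ∫ cos(mx)^2 dx = π, and cross terms integrate to 0.
So ∫_{-π}^{π} f(x)^2 dx = 2^2 · π + 3^2 · π = (4 + 9)π.
Divide by 2π: (4 + 9)/2 = 13/2.
By Parseval, this equals Σ |c_n|^2.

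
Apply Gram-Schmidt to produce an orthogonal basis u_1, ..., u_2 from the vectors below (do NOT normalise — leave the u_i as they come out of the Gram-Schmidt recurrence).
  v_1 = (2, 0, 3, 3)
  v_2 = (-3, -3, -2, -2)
Orthogonal basis:
  u_1 = (2, 0, 3, 3)
  u_2 = (-15/11, -3, 5/11, 5/11)

Apply the Gram-Schmidt recurrence
  u_1 = v_1
  u_i = v_i − Σ_{j<i} ((v_i · u_j) / (u_j · u_j)) · u_j.

Step by step this gives:
  u_1 = (2, 0, 3, 3)
  u_2 = (-15/11, -3, 5/11, 5/11)

Orthogonality check:
  u_2 · u_1 = 0 (should be 0)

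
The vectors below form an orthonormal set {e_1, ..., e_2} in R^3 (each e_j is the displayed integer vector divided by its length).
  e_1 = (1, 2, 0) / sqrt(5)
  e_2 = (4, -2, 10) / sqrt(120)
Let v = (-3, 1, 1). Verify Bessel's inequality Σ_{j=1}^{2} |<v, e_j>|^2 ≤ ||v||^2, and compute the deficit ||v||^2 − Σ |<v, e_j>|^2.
Σ |<v, e_j>|^2 = 1/3; ||v||^2 = 11; deficit = 32/3

Write each e_j = u_j / sqrt(<u_j, u_j>) where u_j is the displayed integer vector. Then <v, e_j> = <v, u_j> / sqrt(<u_j, u_j>), so |<v, e_j>|^2 = <v, u_j>^2 / <u_j, u_j>.
Coefficients: <v, e_1> = -1/sqrt(5), <v, e_2> = -4/sqrt(120).
Square and sum: Σ |<v, e_j>|^2 = 1/3.
Compute ||v||^2 = v·v = 11.
Deficit = 11 − 1/3 = 32/3 ≥ 0, confirming Bessel's inequality. (The deficit equals ||v − Σ <v,e_j> e_j||^2, the squared distance from v to span{e_j}.)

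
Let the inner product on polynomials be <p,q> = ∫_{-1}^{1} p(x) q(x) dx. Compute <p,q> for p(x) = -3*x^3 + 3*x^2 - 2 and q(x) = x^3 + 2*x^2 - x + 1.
<p,q> = -202/105

Expand the product: p(x)·q(x) = -3*x^6 - 3*x^5 + 9*x^4 - 8*x^3 - x^2 + 2*x - 2.
∫_{-1}^{1} of each monomial x^k gives [2/(k+1) if k even, 0 if k odd]. Integrating term-by-term (or equivalently evaluating the antiderivative F(x) = -3*x^7/7 - x^6/2 + 9*x^5/5 - 2*x^4 - x^3/3 + x^2 - 2*x at the endpoints):
  F(1) − F(−1) = -517/210 − (-113/210) = -202/105.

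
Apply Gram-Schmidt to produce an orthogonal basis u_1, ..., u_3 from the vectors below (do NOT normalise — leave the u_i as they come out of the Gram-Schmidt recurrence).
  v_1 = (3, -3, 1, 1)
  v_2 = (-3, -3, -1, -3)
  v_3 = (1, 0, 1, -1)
Orthogonal basis:
  u_1 = (3, -3, 1, 1)
  u_2 = (-12/5, -18/5, -4/5, -14/5)
  u_3 = (35/68, 27/68, 57/68, -81/68)

Apply the Gram-Schmidt recurrence
  u_1 = v_1
  u_i = v_i − Σ_{j<i} ((v_i · u_j) / (u_j · u_j)) · u_j.

Step by step this gives:
  u_1 = (3, -3, 1, 1)
  u_2 = (-12/5, -18/5, -4/5, -14/5)
  u_3 = (35/68, 27/68, 57/68, -81/68)

Orthogonality check:
  u_2 · u_1 = 0 (should be 0)
  u_3 · u_1 = 0 (should be 0)
  u_3 · u_2 = 0 (should be 0)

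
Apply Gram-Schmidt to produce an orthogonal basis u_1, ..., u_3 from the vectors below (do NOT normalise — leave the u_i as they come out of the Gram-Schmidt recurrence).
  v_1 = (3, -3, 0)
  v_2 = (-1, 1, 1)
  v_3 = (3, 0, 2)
Orthogonal basis:
  u_1 = (3, -3, 0)
  u_2 = (0, 0, 1)
  u_3 = (3/2, 3/2, 0)

Apply the Gram-Schmidt recurrence
  u_1 = v_1
  u_i = v_i − Σ_{j<i} ((v_i · u_j) / (u_j · u_j)) · u_j.

Step by step this gives:
  u_1 = (3, -3, 0)
  u_2 = (0, 0, 1)
  u_3 = (3/2, 3/2, 0)

Orthogonality check:
  u_2 · u_1 = 0 (should be 0)
  u_3 · u_1 = 0 (should be 0)
  u_3 · u_2 = 0 (should be 0)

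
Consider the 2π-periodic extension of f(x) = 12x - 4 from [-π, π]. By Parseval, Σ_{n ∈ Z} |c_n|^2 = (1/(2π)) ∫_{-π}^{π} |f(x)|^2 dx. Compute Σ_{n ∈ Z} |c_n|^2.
Σ |c_n|^2 = 48π^2 + 16

Expand and integrate term by term over [-π, π]:
  ∫ (12x)^2 dx = 144·(2π^3/3); ∫ 2·12·(-4)·x dx = 0 (odd integrand); ∫ (-4)^2 dx = 16·2π.
So (1/(2π)) ∫_{-π}^{π} (12x - 4)^2 dx = 144π^2/3 + 16 = 48π^2 + 16.
Parseval ⇒ Σ |c_n|^2 = 48π^2 + 16.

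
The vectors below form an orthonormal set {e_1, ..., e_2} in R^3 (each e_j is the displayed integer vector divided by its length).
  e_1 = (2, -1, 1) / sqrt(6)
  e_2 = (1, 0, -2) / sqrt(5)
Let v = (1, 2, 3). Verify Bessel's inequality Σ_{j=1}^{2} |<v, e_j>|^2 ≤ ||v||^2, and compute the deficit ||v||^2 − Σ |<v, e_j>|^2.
Σ |<v, e_j>|^2 = 13/2; ||v||^2 = 14; deficit = 15/2

Write each e_j = u_j / sqrt(<u_j, u_j>) where u_j is the displayed integer vector. Then <v, e_j> = <v, u_j> / sqrt(<u_j, u_j>), so |<v, e_j>|^2 = <v, u_j>^2 / <u_j, u_j>.
Coefficients: <v, e_1> = 3/sqrt(6), <v, e_2> = -5/sqrt(5).
Square and sum: Σ |<v, e_j>|^2 = 13/2.
Compute ||v||^2 = v·v = 14.
Deficit = 14 − 13/2 = 15/2 ≥ 0, confirming Bessel's inequality. (The deficit equals ||v − Σ <v,e_j> e_j||^2, the squared distance from v to span{e_j}.)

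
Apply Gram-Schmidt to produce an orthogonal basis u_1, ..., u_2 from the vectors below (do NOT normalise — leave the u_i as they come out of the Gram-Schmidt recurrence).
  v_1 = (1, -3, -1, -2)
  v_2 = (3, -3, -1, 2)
Orthogonal basis:
  u_1 = (1, -3, -1, -2)
  u_2 = (12/5, -6/5, -2/5, 16/5)

Apply the Gram-Schmidt recurrence
  u_1 = v_1
  u_i = v_i − Σ_{j<i} ((v_i · u_j) / (u_j · u_j)) · u_j.

Step by step this gives:
  u_1 = (1, -3, -1, -2)
  u_2 = (12/5, -6/5, -2/5, 16/5)

Orthogonality check:
  u_2 · u_1 = 0 (should be 0)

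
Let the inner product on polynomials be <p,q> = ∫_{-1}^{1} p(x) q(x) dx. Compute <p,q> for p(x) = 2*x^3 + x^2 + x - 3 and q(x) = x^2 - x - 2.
<p,q> = 38/5

Expand the product: p(x)·q(x) = 2*x^5 - x^4 - 4*x^3 - 6*x^2 + x + 6.
∫_{-1}^{1} of each monomial x^k gives [2/(k+1) if k even, 0 if k odd]. Integrating term-by-term (or equivalently evaluating the antiderivative F(x) = x^6/3 - x^5/5 - x^4 - 2*x^3 + x^2/2 + 6*x at the endpoints):
  F(1) − F(−1) = 109/30 − (-119/30) = 38/5.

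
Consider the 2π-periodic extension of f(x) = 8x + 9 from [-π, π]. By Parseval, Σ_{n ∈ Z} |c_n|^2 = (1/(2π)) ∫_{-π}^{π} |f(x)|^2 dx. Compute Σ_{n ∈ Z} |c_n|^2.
Σ |c_n|^2 = 64π^2/3 + 81

Expand and integrate term by term over [-π, π]:
  ∫ (8x)^2 dx = 64·(2π^3/3); ∫ 2·8·(9)·x dx = 0 (odd integrand); ∫ 9^2 dx = 81·2π.
So (1/(2π)) ∫_{-π}^{π} (8x + 9)^2 dx = 64π^2/3 + 81 = 64π^2/3 + 81.
Parseval ⇒ Σ |c_n|^2 = 64π^2/3 + 81.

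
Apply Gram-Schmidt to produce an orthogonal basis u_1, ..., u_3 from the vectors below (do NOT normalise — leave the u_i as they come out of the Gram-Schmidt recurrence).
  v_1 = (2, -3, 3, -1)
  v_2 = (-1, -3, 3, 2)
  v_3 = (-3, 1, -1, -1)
Orthogonal basis:
  u_1 = (2, -3, 3, -1)
  u_2 = (-51/23, -27/23, 27/23, 60/23)
  u_3 = (-66/37, -11/37, 11/37, -66/37)

Apply the Gram-Schmidt recurrence
  u_1 = v_1
  u_i = v_i − Σ_{j<i} ((v_i · u_j) / (u_j · u_j)) · u_j.

Step by step this gives:
  u_1 = (2, -3, 3, -1)
  u_2 = (-51/23, -27/23, 27/23, 60/23)
  u_3 = (-66/37, -11/37, 11/37, -66/37)

Orthogonality check:
  u_2 · u_1 = 0 (should be 0)
  u_3 · u_1 = 0 (should be 0)
  u_3 · u_2 = 0 (should be 0)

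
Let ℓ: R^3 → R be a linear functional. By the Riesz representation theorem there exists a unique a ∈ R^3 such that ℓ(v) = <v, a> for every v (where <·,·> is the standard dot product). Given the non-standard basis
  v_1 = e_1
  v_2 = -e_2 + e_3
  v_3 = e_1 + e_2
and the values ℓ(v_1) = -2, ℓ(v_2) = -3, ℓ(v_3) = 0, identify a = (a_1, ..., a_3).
a = (-2, 2, -1)

Write a = (a_1, ..., a_3) in the standard basis. For each basis vector v_i, ℓ(v_i) = <v_i, a> is a linear equation in the a_j's. Collect the n equations into a matrix system V a = ℓ, where row i of V is v_i (expressed in the standard basis). Since V is invertible (lower-triangular with 1s on the diagonal, up to permutation), solve by back-substitution:
  V =
[[1, 0, 0],
 [0, -1, 1],
 [1, 1, 0]]
  V a = (-2, -3, 0)
Solving gives a = (-2, 2, -1).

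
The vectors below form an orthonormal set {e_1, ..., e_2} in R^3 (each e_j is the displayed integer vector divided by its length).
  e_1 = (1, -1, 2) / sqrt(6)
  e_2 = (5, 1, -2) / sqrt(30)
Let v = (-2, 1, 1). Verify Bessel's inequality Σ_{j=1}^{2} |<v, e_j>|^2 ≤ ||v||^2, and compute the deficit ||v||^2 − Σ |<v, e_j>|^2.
Σ |<v, e_j>|^2 = 21/5; ||v||^2 = 6; deficit = 9/5

Write each e_j = u_j / sqrt(<u_j, u_j>) where u_j is the displayed integer vector. Then <v, e_j> = <v, u_j> / sqrt(<u_j, u_j>), so |<v, e_j>|^2 = <v, u_j>^2 / <u_j, u_j>.
Coefficients: <v, e_1> = -1/sqrt(6), <v, e_2> = -11/sqrt(30).
Square and sum: Σ |<v, e_j>|^2 = 21/5.
Compute ||v||^2 = v·v = 6.
Deficit = 6 − 21/5 = 9/5 ≥ 0, confirming Bessel's inequality. (The deficit equals ||v − Σ <v,e_j> e_j||^2, the squared distance from v to span{e_j}.)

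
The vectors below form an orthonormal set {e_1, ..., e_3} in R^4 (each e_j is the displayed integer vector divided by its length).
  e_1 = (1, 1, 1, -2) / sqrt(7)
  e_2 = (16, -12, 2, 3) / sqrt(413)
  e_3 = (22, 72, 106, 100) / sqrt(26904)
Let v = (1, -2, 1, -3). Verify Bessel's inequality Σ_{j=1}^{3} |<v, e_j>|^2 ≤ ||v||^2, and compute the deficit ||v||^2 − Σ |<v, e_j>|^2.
Σ |<v, e_j>|^2 = 655/57; ||v||^2 = 15; deficit = 200/57

Write each e_j = u_j / sqrt(<u_j, u_j>) where u_j is the displayed integer vector. Then <v, e_j> = <v, u_j> / sqrt(<u_j, u_j>), so |<v, e_j>|^2 = <v, u_j>^2 / <u_j, u_j>.
Coefficients: <v, e_1> = 6/sqrt(7), <v, e_2> = 33/sqrt(413), <v, e_3> = -316/sqrt(26904).
Square and sum: Σ |<v, e_j>|^2 = 655/57.
Compute ||v||^2 = v·v = 15.
Deficit = 15 − 655/57 = 200/57 ≥ 0, confirming Bessel's inequality. (The deficit equals ||v − Σ <v,e_j> e_j||^2, the squared distance from v to span{e_j}.)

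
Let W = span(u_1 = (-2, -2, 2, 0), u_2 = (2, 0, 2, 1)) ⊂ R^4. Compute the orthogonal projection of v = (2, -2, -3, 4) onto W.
proj_W(v) = (13/9, 1, -5/9, 2/9)

Set up U = [u_1 | ... | u_2] ∈ R^(4×2). The projector onto W = col(U) is P = U (U^T U)^(-1) U^T.
Compute U^T U =
  [12, 0]
  [0, 9],
and U^T v = (-6, 2).
Solve U^T U · c = U^T v for the coefficients: c = (-1/2, 2/9). The projection is proj_W(v) = U c.
Check: (v - proj_W(v)) · u_1 = 0  (should be 0).
Check: (v - proj_W(v)) · u_2 = 0  (should be 0).
Result: proj_W(v) = (13/9, 1, -5/9, 2/9).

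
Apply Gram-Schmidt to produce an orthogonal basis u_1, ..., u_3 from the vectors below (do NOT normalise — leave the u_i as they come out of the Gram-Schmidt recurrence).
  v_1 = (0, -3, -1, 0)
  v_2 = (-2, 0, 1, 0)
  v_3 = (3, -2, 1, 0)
Orthogonal basis:
  u_1 = (0, -3, -1, 0)
  u_2 = (-2, -3/10, 9/10, 0)
  u_3 = (57/49, -38/49, 114/49, 0)

Apply the Gram-Schmidt recurrence
  u_1 = v_1
  u_i = v_i − Σ_{j<i} ((v_i · u_j) / (u_j · u_j)) · u_j.

Step by step this gives:
  u_1 = (0, -3, -1, 0)
  u_2 = (-2, -3/10, 9/10, 0)
  u_3 = (57/49, -38/49, 114/49, 0)

Orthogonality check:
  u_2 · u_1 = 0 (should be 0)
  u_3 · u_1 = 0 (should be 0)
  u_3 · u_2 = 0 (should be 0)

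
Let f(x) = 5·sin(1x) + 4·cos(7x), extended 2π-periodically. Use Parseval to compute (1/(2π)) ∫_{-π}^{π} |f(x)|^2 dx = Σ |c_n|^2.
Σ |c_n|^2 = 41/2

Expand |f|^2 and use orthogonality of {sin(nx), cos(mx)} on [-π, π]:
  ∫_{-π}^{π} sin(nx)^2 dx = π, ∫ cos(mx)^2 dx = π, and cross terms integrate to 0.
So ∫_{-π}^{π} f(x)^2 dx = 5^2 · π + 4^2 · π = (25 + 16)π.
Divide by 2π: (25 + 16)/2 = 41/2.
By Parseval, this equals Σ |c_n|^2.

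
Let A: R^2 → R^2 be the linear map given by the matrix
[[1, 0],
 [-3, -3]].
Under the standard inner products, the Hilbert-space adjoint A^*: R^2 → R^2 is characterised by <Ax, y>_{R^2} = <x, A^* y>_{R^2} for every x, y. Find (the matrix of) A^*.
A^* = A^T =
[[1, -3],
 [0, -3]]

For real matrices with standard dot products, the defining identity <Ax, y> = <x, A^* y> gives (Ax)^T y = x^T (A^*) y, i.e. x^T A^T y = x^T (A^*) y. Since this holds for all x, y, we must have A^* = A^T. Therefore
A^* =
[[1, -3],
 [0, -3]].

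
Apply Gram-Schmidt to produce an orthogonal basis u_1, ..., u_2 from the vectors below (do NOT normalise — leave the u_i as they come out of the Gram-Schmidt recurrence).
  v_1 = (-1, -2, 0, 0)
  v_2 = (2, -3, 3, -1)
Orthogonal basis:
  u_1 = (-1, -2, 0, 0)
  u_2 = (14/5, -7/5, 3, -1)

Apply the Gram-Schmidt recurrence
  u_1 = v_1
  u_i = v_i − Σ_{j<i} ((v_i · u_j) / (u_j · u_j)) · u_j.

Step by step this gives:
  u_1 = (-1, -2, 0, 0)
  u_2 = (14/5, -7/5, 3, -1)

Orthogonality check:
  u_2 · u_1 = 0 (should be 0)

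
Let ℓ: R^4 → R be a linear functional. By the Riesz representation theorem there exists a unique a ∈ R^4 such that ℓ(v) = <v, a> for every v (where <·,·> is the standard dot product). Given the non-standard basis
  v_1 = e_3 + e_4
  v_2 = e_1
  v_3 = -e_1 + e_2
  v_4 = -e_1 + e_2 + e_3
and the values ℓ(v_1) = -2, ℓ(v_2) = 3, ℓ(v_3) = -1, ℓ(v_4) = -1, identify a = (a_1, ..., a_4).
a = (3, 2, 0, -2)

Write a = (a_1, ..., a_4) in the standard basis. For each basis vector v_i, ℓ(v_i) = <v_i, a> is a linear equation in the a_j's. Collect the n equations into a matrix system V a = ℓ, where row i of V is v_i (expressed in the standard basis). Since V is invertible (lower-triangular with 1s on the diagonal, up to permutation), solve by back-substitution:
  V =
[[0, 0, 1, 1],
 [1, 0, 0, 0],
 [-1, 1, 0, 0],
 [-1, 1, 1, 0]]
  V a = (-2, 3, -1, -1)
Solving gives a = (3, 2, 0, -2).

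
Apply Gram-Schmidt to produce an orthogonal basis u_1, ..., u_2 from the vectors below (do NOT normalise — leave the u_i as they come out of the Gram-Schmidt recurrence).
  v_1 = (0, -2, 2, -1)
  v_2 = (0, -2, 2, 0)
Orthogonal basis:
  u_1 = (0, -2, 2, -1)
  u_2 = (0, -2/9, 2/9, 8/9)

Apply the Gram-Schmidt recurrence
  u_1 = v_1
  u_i = v_i − Σ_{j<i} ((v_i · u_j) / (u_j · u_j)) · u_j.

Step by step this gives:
  u_1 = (0, -2, 2, -1)
  u_2 = (0, -2/9, 2/9, 8/9)

Orthogonality check:
  u_2 · u_1 = 0 (should be 0)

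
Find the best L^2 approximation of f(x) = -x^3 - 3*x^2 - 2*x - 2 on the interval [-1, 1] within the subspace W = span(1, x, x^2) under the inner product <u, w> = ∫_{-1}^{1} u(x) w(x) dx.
g(x) = -3*x^2 - 13*x/5 - 2

The best approximation g ∈ W is the orthogonal projection of f onto W. Writing g = a_0 + a_1 x + a_2 x^2, the coefficients solve the normal equations G · a = b where
  G_{ij} = <φ_i, φ_j> and b_i = <f, φ_i>, with φ_0 = 1, φ_1 = x, φ_2 = x^2.
G =
  [2, 0, 2/3]
  [0, 2/3, 0]
  [2/3, 0, 2/5],
b = (-6, -26/15, -38/15).
Solving gives a_0 = -2, a_1 = -13/5, a_2 = -3, so
  g(x) = -3*x^2 - 13*x/5 - 2.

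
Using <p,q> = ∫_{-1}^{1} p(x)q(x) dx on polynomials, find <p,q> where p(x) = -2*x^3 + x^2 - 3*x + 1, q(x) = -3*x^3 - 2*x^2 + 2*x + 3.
<p,q> = 586/105

Expand the product: p(x)·q(x) = 6*x^6 + x^5 + 3*x^4 - x^3 - 5*x^2 - 7*x + 3.
∫_{-1}^{1} of each monomial x^k gives [2/(k+1) if k even, 0 if k odd]. Integrating term-by-term (or equivalently evaluating the antiderivative F(x) = 6*x^7/7 + x^6/6 + 3*x^5/5 - x^4/4 - 5*x^3/3 - 7*x^2/2 + 3*x at the endpoints):
  F(1) − F(−1) = -111/140 − (-2677/420) = 586/105.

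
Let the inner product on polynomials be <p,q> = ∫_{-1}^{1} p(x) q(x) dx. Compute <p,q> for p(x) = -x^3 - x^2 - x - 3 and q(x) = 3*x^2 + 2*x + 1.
<p,q> = -16

Expand the product: p(x)·q(x) = -3*x^5 - 5*x^4 - 6*x^3 - 12*x^2 - 7*x - 3.
∫_{-1}^{1} of each monomial x^k gives [2/(k+1) if k even, 0 if k odd]. Integrating term-by-term (or equivalently evaluating the antiderivative F(x) = -x^6/2 - x^5 - 3*x^4/2 - 4*x^3 - 7*x^2/2 - 3*x at the endpoints):
  F(1) − F(−1) = -27/2 − (5/2) = -16.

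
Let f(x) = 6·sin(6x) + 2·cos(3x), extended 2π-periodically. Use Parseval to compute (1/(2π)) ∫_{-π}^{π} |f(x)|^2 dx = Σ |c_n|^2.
Σ |c_n|^2 = 20

Expand |f|^2 and use orthogonality of {sin(nx), cos(mx)} on [-π, π]:
  ∫_{-π}^{π} sin(nx)^2 dx = π, ∫ cos(mx)^2 dx = π, and cross terms integrate to 0.
So ∫_{-π}^{π} f(x)^2 dx = 6^2 · π + 2^2 · π = (36 + 4)π.
Divide by 2π: (36 + 4)/2 = 20.
By Parseval, this equals Σ |c_n|^2.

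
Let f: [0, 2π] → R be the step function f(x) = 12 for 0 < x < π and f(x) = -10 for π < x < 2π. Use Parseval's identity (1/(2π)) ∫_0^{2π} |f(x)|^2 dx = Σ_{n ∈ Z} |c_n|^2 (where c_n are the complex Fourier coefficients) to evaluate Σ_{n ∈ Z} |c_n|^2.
Σ |c_n|^2 = 122

Parseval equates the L^2 energy of f (normalised by 1/(2π)) with the ℓ^2 sum of its Fourier coefficients: (1/(2π)) ∫_0^{2π} |f|^2 = Σ |c_n|^2.
Compute the left side: (1/(2π)) [∫_0^π 12^2 dx + ∫_π^{2π} (-10)^2 dx] = (1/(2π)) · (144π + 100π) = (144 + 100)/2 = 122.
So Σ_{n ∈ Z} |c_n|^2 = 122.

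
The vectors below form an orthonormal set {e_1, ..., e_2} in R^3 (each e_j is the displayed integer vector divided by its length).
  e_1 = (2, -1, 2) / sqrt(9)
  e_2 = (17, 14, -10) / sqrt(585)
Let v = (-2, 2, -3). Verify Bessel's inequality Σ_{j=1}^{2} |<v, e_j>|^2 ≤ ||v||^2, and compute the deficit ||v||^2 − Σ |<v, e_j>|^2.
Σ |<v, e_j>|^2 = 1104/65; ||v||^2 = 17; deficit = 1/65

Write each e_j = u_j / sqrt(<u_j, u_j>) where u_j is the displayed integer vector. Then <v, e_j> = <v, u_j> / sqrt(<u_j, u_j>), so |<v, e_j>|^2 = <v, u_j>^2 / <u_j, u_j>.
Coefficients: <v, e_1> = -12/sqrt(9), <v, e_2> = 24/sqrt(585).
Square and sum: Σ |<v, e_j>|^2 = 1104/65.
Compute ||v||^2 = v·v = 17.
Deficit = 17 − 1104/65 = 1/65 ≥ 0, confirming Bessel's inequality. (The deficit equals ||v − Σ <v,e_j> e_j||^2, the squared distance from v to span{e_j}.)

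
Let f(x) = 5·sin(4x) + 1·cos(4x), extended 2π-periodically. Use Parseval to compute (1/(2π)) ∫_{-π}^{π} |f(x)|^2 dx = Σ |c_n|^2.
Σ |c_n|^2 = 13

Expand |f|^2 and use orthogonality of {sin(nx), cos(mx)} on [-π, π]:
  ∫_{-π}^{π} sin(nx)^2 dx = π, ∫ cos(mx)^2 dx = π, and cross terms integrate to 0.
So ∫_{-π}^{π} f(x)^2 dx = 5^2 · π + 1^2 · π = (25 + 1)π.
Divide by 2π: (25 + 1)/2 = 13.
By Parseval, this equals Σ |c_n|^2.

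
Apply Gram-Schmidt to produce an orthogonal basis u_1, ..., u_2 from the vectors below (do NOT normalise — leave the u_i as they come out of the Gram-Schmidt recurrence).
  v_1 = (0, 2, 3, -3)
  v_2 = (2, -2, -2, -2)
Orthogonal basis:
  u_1 = (0, 2, 3, -3)
  u_2 = (2, -18/11, -16/11, -28/11)

Apply the Gram-Schmidt recurrence
  u_1 = v_1
  u_i = v_i − Σ_{j<i} ((v_i · u_j) / (u_j · u_j)) · u_j.

Step by step this gives:
  u_1 = (0, 2, 3, -3)
  u_2 = (2, -18/11, -16/11, -28/11)

Orthogonality check:
  u_2 · u_1 = 0 (should be 0)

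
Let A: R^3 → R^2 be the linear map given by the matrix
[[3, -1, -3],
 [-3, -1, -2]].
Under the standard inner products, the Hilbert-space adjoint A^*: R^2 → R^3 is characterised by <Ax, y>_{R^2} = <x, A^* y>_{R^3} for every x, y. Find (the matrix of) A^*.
A^* = A^T =
[[3, -3],
 [-1, -1],
 [-3, -2]]

For real matrices with standard dot products, the defining identity <Ax, y> = <x, A^* y> gives (Ax)^T y = x^T (A^*) y, i.e. x^T A^T y = x^T (A^*) y. Since this holds for all x, y, we must have A^* = A^T. Therefore
A^* =
[[3, -3],
 [-1, -1],
 [-3, -2]].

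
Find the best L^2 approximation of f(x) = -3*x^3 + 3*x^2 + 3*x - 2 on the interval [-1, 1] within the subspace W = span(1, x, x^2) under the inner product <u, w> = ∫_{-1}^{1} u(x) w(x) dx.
g(x) = 3*x^2 + 6*x/5 - 2

The best approximation g ∈ W is the orthogonal projection of f onto W. Writing g = a_0 + a_1 x + a_2 x^2, the coefficients solve the normal equations G · a = b where
  G_{ij} = <φ_i, φ_j> and b_i = <f, φ_i>, with φ_0 = 1, φ_1 = x, φ_2 = x^2.
G =
  [2, 0, 2/3]
  [0, 2/3, 0]
  [2/3, 0, 2/5],
b = (-2, 4/5, -2/15).
Solving gives a_0 = -2, a_1 = 6/5, a_2 = 3, so
  g(x) = 3*x^2 + 6*x/5 - 2.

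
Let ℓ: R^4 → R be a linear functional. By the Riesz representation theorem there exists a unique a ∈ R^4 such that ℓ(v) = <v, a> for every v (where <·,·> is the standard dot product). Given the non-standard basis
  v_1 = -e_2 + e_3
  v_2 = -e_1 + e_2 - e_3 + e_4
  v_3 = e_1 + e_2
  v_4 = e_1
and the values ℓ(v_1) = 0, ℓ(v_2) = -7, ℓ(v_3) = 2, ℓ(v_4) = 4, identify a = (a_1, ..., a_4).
a = (4, -2, -2, -3)

Write a = (a_1, ..., a_4) in the standard basis. For each basis vector v_i, ℓ(v_i) = <v_i, a> is a linear equation in the a_j's. Collect the n equations into a matrix system V a = ℓ, where row i of V is v_i (expressed in the standard basis). Since V is invertible (lower-triangular with 1s on the diagonal, up to permutation), solve by back-substitution:
  V =
[[0, -1, 1, 0],
 [-1, 1, -1, 1],
 [1, 1, 0, 0],
 [1, 0, 0, 0]]
  V a = (0, -7, 2, 4)
Solving gives a = (4, -2, -2, -3).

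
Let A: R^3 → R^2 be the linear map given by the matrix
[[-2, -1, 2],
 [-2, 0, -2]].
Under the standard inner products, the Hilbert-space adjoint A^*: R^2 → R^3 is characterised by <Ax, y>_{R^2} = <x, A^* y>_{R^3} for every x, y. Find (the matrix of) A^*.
A^* = A^T =
[[-2, -2],
 [-1, 0],
 [2, -2]]

For real matrices with standard dot products, the defining identity <Ax, y> = <x, A^* y> gives (Ax)^T y = x^T (A^*) y, i.e. x^T A^T y = x^T (A^*) y. Since this holds for all x, y, we must have A^* = A^T. Therefore
A^* =
[[-2, -2],
 [-1, 0],
 [2, -2]].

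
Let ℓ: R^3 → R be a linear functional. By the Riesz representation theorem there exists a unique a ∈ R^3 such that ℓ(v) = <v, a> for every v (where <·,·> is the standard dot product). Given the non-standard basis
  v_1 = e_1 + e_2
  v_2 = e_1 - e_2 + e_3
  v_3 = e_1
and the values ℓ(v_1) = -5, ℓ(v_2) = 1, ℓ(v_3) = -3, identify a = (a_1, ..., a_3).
a = (-3, -2, 2)

Write a = (a_1, ..., a_3) in the standard basis. For each basis vector v_i, ℓ(v_i) = <v_i, a> is a linear equation in the a_j's. Collect the n equations into a matrix system V a = ℓ, where row i of V is v_i (expressed in the standard basis). Since V is invertible (lower-triangular with 1s on the diagonal, up to permutation), solve by back-substitution:
  V =
[[1, 1, 0],
 [1, -1, 1],
 [1, 0, 0]]
  V a = (-5, 1, -3)
Solving gives a = (-3, -2, 2).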